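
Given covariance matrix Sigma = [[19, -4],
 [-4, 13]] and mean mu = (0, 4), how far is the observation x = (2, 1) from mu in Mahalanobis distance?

Step 1 — centre the observation: (x - mu) = (2, -3).

Step 2 — invert Sigma. det(Sigma) = 19·13 - (-4)² = 231.
  Sigma^{-1} = (1/det) · [[d, -b], [-b, a]] = [[0.0563, 0.0173],
 [0.0173, 0.0823]].

Step 3 — form the quadratic (x - mu)^T · Sigma^{-1} · (x - mu):
  Sigma^{-1} · (x - mu) = (0.0606, -0.2121).
  (x - mu)^T · [Sigma^{-1} · (x - mu)] = (2)·(0.0606) + (-3)·(-0.2121) = 0.7576.

Step 4 — take square root: d = √(0.7576) ≈ 0.8704.

d(x, mu) = √(0.7576) ≈ 0.8704


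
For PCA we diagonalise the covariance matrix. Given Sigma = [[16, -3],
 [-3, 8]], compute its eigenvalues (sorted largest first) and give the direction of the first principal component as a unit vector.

Step 1 — characteristic polynomial of 2×2 Sigma:
  det(Sigma - λI) = λ² - trace · λ + det = 0.
  trace = 16 + 8 = 24, det = 16·8 - (-3)² = 119.
Step 2 — discriminant:
  Δ = trace² - 4·det = 576 - 476 = 100.
Step 3 — eigenvalues:
  λ = (trace ± √Δ)/2 = (24 ± 10)/2,
  λ_1 = 17,  λ_2 = 7.

Step 4 — unit eigenvector for λ_1: solve (Sigma - λ_1 I)v = 0. First row:
  (16 - 17)·v_x + (-3)·v_y = 0, i.e. (-1)·v_x + (-3)·v_y = 0,
  so v ∝ (b, λ_1 - a) = (-3, 1); multiply by -1 so the first entry is positive: u = (3, -1).
  ||u|| = √((3)² + (-1)²) = √(10) ≈ 3.1623,
  v_1 = u/||u|| ≈ (0.9487, -0.3162) (||v_1|| = 1).

λ_1 = 17,  λ_2 = 7;  v_1 ≈ (0.9487, -0.3162)


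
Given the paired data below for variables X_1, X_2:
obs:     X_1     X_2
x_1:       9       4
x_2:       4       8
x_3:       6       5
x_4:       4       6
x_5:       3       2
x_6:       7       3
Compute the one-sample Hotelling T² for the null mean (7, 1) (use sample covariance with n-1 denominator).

Step 1 — sample mean vector:
  mean(X_1) = (9 + 4 + 6 + 4 + 3 + 7) / 6 = 33/6 = 5.5
  mean(X_2) = (4 + 8 + 5 + 6 + 2 + 3) / 6 = 28/6 = 4.6667
  x̄ = (5.5, 4.6667),  deviation x̄ - mu_0 = (5.5, 4.6667) - (7, 1) = (-1.5, 3.6667).

Step 2 — sample covariance matrix, S[i,j] = (1/(n-1)) · Σ_k (x_{k,i} - mean_i) · (x_{k,j} - mean_j), divisor n-1 = 5:
  S[X_1,X_1] = ((3.5)·(3.5) + (-1.5)·(-1.5) + (0.5)·(0.5) + (-1.5)·(-1.5) + (-2.5)·(-2.5) + (1.5)·(1.5)) / 5 = 25.5/5 = 5.1
  S[X_1,X_2] = ((3.5)·(-0.6667) + (-1.5)·(3.3333) + (0.5)·(0.3333) + (-1.5)·(1.3333) + (-2.5)·(-2.6667) + (1.5)·(-1.6667)) / 5 = -5/5 = -1
  S[X_2,X_2] = ((-0.6667)·(-0.6667) + (3.3333)·(3.3333) + (0.3333)·(0.3333) + (1.3333)·(1.3333) + (-2.6667)·(-2.6667) + (-1.6667)·(-1.6667)) / 5 = 23.3333/5 = 4.6667
  S = [[5.1, -1],
 [-1, 4.6667]].

Step 3 — invert S. det(S) = 5.1·4.6667 - (-1)² = 22.8.
  S^{-1} = (1/det) · [[d, -b], [-b, a]] = [[0.2047, 0.0439],
 [0.0439, 0.2237]].

Step 4 — quadratic form (x̄ - mu_0)^T · S^{-1} · (x̄ - mu_0):
  S^{-1} · (x̄ - mu_0) = (-0.1462, 0.7544),
  (x̄ - mu_0)^T · [...] = (-1.5)·(-0.1462) + (3.6667)·(0.7544) = 2.9854.

Step 5 — scale by n: T² = 6 · 2.9854 = 17.9123.

T² ≈ 17.9123


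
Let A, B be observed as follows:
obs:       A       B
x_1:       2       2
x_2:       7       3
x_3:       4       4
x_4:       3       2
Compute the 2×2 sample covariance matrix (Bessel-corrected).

Step 1 — column means:
  mean(A) = (2 + 7 + 4 + 3) / 4 = 16/4 = 4
  mean(B) = (2 + 3 + 4 + 2) / 4 = 11/4 = 2.75

Step 2 — sample covariance S[i,j] = (1/(n-1)) · Σ_k (x_{k,i} - mean_i) · (x_{k,j} - mean_j), with n-1 = 3.
  S[A,A] = ((-2)·(-2) + (3)·(3) + (0)·(0) + (-1)·(-1)) / 3 = 14/3 = 4.6667
  S[A,B] = ((-2)·(-0.75) + (3)·(0.25) + (0)·(1.25) + (-1)·(-0.75)) / 3 = 3/3 = 1
  S[B,B] = ((-0.75)·(-0.75) + (0.25)·(0.25) + (1.25)·(1.25) + (-0.75)·(-0.75)) / 3 = 2.75/3 = 0.9167

S is symmetric (S[j,i] = S[i,j]). Assembling:

S = [[4.6667, 1],
 [1, 0.9167]]


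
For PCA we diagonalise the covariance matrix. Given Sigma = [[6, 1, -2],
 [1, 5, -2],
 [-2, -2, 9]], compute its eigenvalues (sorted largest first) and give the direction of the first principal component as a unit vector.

Step 1 — characteristic polynomial p(λ) = det(λI - Sigma) = λ³ - tr·λ² + c_1·λ - det, where tr = trace, c_1 = sum of the principal 2×2 minors, det = det(Sigma):
  tr = 6 + 5 + 9 = 20,
  c_1 = (6·5 - (1)²) + (6·9 - (-2)²) + (5·9 - (-2)²) = 29 + 50 + 41 = 120,
  det = 6·(5·9 - (-2)²) - (1)·((1)·9 - (-2)·(-2)) + (-2)·((1)·(-2) - 5·(-2)) = 6·(41) - (1)·(5) + (-2)·(8) = 225.
  So p(λ) = λ³ - 20λ² + 120λ - 225.
Step 2 — look for an integer root (rational root theorem: any rational root is an integer divisor of 225). Testing λ = 5:
  p(5) = 125 - 500 + 600 - 225 = 0  ✓
  Dividing out (λ - 5): p(λ) = (λ - 5)(λ² - 15λ + 45).
Step 3 — remaining eigenvalues from the quadratic λ² - 15λ + 45 = 0:
  Δ = 15² - 4·45 = 225 - 180 = 45,  λ = (15 ± √45)/2 = (15 ± 6.7082)/2 ≈ 10.8541 or 4.1459.
  Sorted: λ_1 = 10.8541,  λ_2 = 5,  λ_3 = 4.1459  (check: sum = 20 = tr ✓).

Step 4 — unit eigenvector for λ_1 ≈ 10.8541: v spans the null space of (Sigma - λ_1 I), whose rows are
  r_1 = (-4.8541, 1, -2),  r_2 = (1, -5.8541, -2),  r_3 = (-2, -2, -1.8541).
  v is orthogonal to every row, so take v ∝ r_1 × r_2 = ((1)·(-2) - (-2)·(-5.8541), (-2)·(1) - (-4.8541)·(-2), (-4.8541)·(-5.8541) - (1)·(1)) ≈ (-13.7082, -11.7082, 27.4164).
  Rescale (multiply by -1 so the first nonzero entry is positive): u = (13.7082, 11.7082, -27.4164).
  ||u|| = √((13.7082)² + (11.7082)² + (-27.4164)²) = √(1076.6563) ≈ 32.8124,  v_1 = u/||u|| ≈ (0.4178, 0.3568, -0.8355) (||v_1|| = 1).

λ_1 = 10.8541,  λ_2 = 5,  λ_3 = 4.1459;  v_1 ≈ (0.4178, 0.3568, -0.8355)


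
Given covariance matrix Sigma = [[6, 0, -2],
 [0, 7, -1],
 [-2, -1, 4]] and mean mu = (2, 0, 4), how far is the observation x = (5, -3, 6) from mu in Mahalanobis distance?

Step 1 — centre the observation: (x - mu) = (3, -3, 2).

Step 2 — invert Sigma (cofactor / det for 3×3, or solve directly):
  Sigma^{-1} = [[0.2015, 0.0149, 0.1045],
 [0.0149, 0.1493, 0.0448],
 [0.1045, 0.0448, 0.3134]].

Step 3 — form the quadratic (x - mu)^T · Sigma^{-1} · (x - mu):
  Sigma^{-1} · (x - mu) = (0.7687, -0.3134, 0.806).
  (x - mu)^T · [Sigma^{-1} · (x - mu)] = (3)·(0.7687) + (-3)·(-0.3134) + (2)·(0.806) = 4.8582.

Step 4 — take square root: d = √(4.8582) ≈ 2.2041.

d(x, mu) = √(4.8582) ≈ 2.2041


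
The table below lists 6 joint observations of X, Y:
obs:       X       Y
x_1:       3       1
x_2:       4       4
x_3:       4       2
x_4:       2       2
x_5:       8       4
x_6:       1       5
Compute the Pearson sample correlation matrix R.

Step 1 — column means:
  mean(X) = (3 + 4 + 4 + 2 + 8 + 1) / 6 = 22/6 = 3.6667
  mean(Y) = (1 + 4 + 2 + 2 + 4 + 5) / 6 = 18/6 = 3

Step 2 — sample variances and covariances s[i,j] = (1/(n-1)) · Σ_k (x_{k,i} - mean_i) · (x_{k,j} - mean_j), with n-1 = 5:
  s[X,X] = ((-0.6667)·(-0.6667) + (0.3333)·(0.3333) + (0.3333)·(0.3333) + (-1.6667)·(-1.6667) + (4.3333)·(4.3333) + (-2.6667)·(-2.6667)) / 5 = 29.3333/5 = 5.8667
  s[X,Y] = ((-0.6667)·(-2) + (0.3333)·(1) + (0.3333)·(-1) + (-1.6667)·(-1) + (4.3333)·(1) + (-2.6667)·(2)) / 5 = 2/5 = 0.4
  s[Y,Y] = ((-2)·(-2) + (1)·(1) + (-1)·(-1) + (-1)·(-1) + (1)·(1) + (2)·(2)) / 5 = 12/5 = 2.4
  Sample standard deviations s_i = √(s[i,i]):
  s(X) = √(5.8667) = 2.4221
  s(Y) = √(2.4) = 1.5492

Step 3 — r_{ij} = s_{ij} / (s_i · s_j):
  r[X,X] = 1 (diagonal).
  r[X,Y] = 0.4 / (2.4221 · 1.5492) = 0.4 / 3.7523 = 0.1066
  r[Y,Y] = 1 (diagonal).

R is symmetric with unit diagonal. Assembling:

R = [[1, 0.1066],
 [0.1066, 1]]


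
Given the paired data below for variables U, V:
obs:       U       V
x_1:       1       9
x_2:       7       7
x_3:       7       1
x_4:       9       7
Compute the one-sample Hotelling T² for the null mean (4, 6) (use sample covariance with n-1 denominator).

Step 1 — sample mean vector:
  mean(U) = (1 + 7 + 7 + 9) / 4 = 24/4 = 6
  mean(V) = (9 + 7 + 1 + 7) / 4 = 24/4 = 6
  x̄ = (6, 6),  deviation x̄ - mu_0 = (6, 6) - (4, 6) = (2, 0).

Step 2 — sample covariance matrix, S[i,j] = (1/(n-1)) · Σ_k (x_{k,i} - mean_i) · (x_{k,j} - mean_j), divisor n-1 = 3:
  S[U,U] = ((-5)·(-5) + (1)·(1) + (1)·(1) + (3)·(3)) / 3 = 36/3 = 12
  S[U,V] = ((-5)·(3) + (1)·(1) + (1)·(-5) + (3)·(1)) / 3 = -16/3 = -5.3333
  S[V,V] = ((3)·(3) + (1)·(1) + (-5)·(-5) + (1)·(1)) / 3 = 36/3 = 12
  S = [[12, -5.3333],
 [-5.3333, 12]].

Step 3 — invert S. det(S) = 12·12 - (-5.3333)² = 115.5556.
  S^{-1} = (1/det) · [[d, -b], [-b, a]] = [[0.1038, 0.0462],
 [0.0462, 0.1038]].

Step 4 — quadratic form (x̄ - mu_0)^T · S^{-1} · (x̄ - mu_0):
  S^{-1} · (x̄ - mu_0) = (0.2077, 0.0923),
  (x̄ - mu_0)^T · [...] = (2)·(0.2077) + (0)·(0.0923) = 0.4154.

Step 5 — scale by n: T² = 4 · 0.4154 = 1.6615.

T² ≈ 1.6615


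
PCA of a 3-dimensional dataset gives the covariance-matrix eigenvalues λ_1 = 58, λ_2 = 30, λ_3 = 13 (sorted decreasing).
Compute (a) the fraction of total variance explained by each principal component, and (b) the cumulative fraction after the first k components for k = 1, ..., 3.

Step 1 — total variance = trace(Sigma) = Σ λ_i = 58 + 30 + 13 = 101.

Step 2 — fraction explained by component i = λ_i / Σ λ:
  PC1: 58/101 = 0.5743
  PC2: 30/101 = 0.297
  PC3: 13/101 = 0.1287

Step 3 — cumulative fraction after k components = (λ_1 + ... + λ_k) / Σ λ:
  k = 1: 58/101 = 0.5743
  k = 2: (58 + 30)/101 = 88/101 = 0.8713
  k = 3: (58 + 30 + 13)/101 = 101/101 = 1

Summary (fraction, with percent):

explained: PC1 0.5743 (57.43%), PC2 0.297 (29.7%), PC3 0.1287 (12.87%);  cumulative: 0.5743, 0.8713, 1


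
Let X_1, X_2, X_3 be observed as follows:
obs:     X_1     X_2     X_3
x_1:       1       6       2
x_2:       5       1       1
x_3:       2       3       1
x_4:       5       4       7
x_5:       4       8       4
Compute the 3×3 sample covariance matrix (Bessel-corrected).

Step 1 — column means:
  mean(X_1) = (1 + 5 + 2 + 5 + 4) / 5 = 17/5 = 3.4
  mean(X_2) = (6 + 1 + 3 + 4 + 8) / 5 = 22/5 = 4.4
  mean(X_3) = (2 + 1 + 1 + 7 + 4) / 5 = 15/5 = 3

Step 2 — sample covariance S[i,j] = (1/(n-1)) · Σ_k (x_{k,i} - mean_i) · (x_{k,j} - mean_j), with n-1 = 4.
  S[X_1,X_1] = ((-2.4)·(-2.4) + (1.6)·(1.6) + (-1.4)·(-1.4) + (1.6)·(1.6) + (0.6)·(0.6)) / 4 = 13.2/4 = 3.3
  S[X_1,X_2] = ((-2.4)·(1.6) + (1.6)·(-3.4) + (-1.4)·(-1.4) + (1.6)·(-0.4) + (0.6)·(3.6)) / 4 = -5.8/4 = -1.45
  S[X_1,X_3] = ((-2.4)·(-1) + (1.6)·(-2) + (-1.4)·(-2) + (1.6)·(4) + (0.6)·(1)) / 4 = 9/4 = 2.25
  S[X_2,X_2] = ((1.6)·(1.6) + (-3.4)·(-3.4) + (-1.4)·(-1.4) + (-0.4)·(-0.4) + (3.6)·(3.6)) / 4 = 29.2/4 = 7.3
  S[X_2,X_3] = ((1.6)·(-1) + (-3.4)·(-2) + (-1.4)·(-2) + (-0.4)·(4) + (3.6)·(1)) / 4 = 10/4 = 2.5
  S[X_3,X_3] = ((-1)·(-1) + (-2)·(-2) + (-2)·(-2) + (4)·(4) + (1)·(1)) / 4 = 26/4 = 6.5

S is symmetric (S[j,i] = S[i,j]). Assembling:

S = [[3.3, -1.45, 2.25],
 [-1.45, 7.3, 2.5],
 [2.25, 2.5, 6.5]]


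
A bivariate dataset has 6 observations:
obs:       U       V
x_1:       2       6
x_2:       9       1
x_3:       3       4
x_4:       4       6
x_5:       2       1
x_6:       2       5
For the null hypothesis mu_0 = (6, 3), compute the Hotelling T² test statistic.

Step 1 — sample mean vector:
  mean(U) = (2 + 9 + 3 + 4 + 2 + 2) / 6 = 22/6 = 3.6667
  mean(V) = (6 + 1 + 4 + 6 + 1 + 5) / 6 = 23/6 = 3.8333
  x̄ = (3.6667, 3.8333),  deviation x̄ - mu_0 = (3.6667, 3.8333) - (6, 3) = (-2.3333, 0.8333).

Step 2 — sample covariance matrix, S[i,j] = (1/(n-1)) · Σ_k (x_{k,i} - mean_i) · (x_{k,j} - mean_j), divisor n-1 = 5:
  S[U,U] = ((-1.6667)·(-1.6667) + (5.3333)·(5.3333) + (-0.6667)·(-0.6667) + (0.3333)·(0.3333) + (-1.6667)·(-1.6667) + (-1.6667)·(-1.6667)) / 5 = 37.3333/5 = 7.4667
  S[U,V] = ((-1.6667)·(2.1667) + (5.3333)·(-2.8333) + (-0.6667)·(0.1667) + (0.3333)·(2.1667) + (-1.6667)·(-2.8333) + (-1.6667)·(1.1667)) / 5 = -15.3333/5 = -3.0667
  S[V,V] = ((2.1667)·(2.1667) + (-2.8333)·(-2.8333) + (0.1667)·(0.1667) + (2.1667)·(2.1667) + (-2.8333)·(-2.8333) + (1.1667)·(1.1667)) / 5 = 26.8333/5 = 5.3667
  S = [[7.4667, -3.0667],
 [-3.0667, 5.3667]].

Step 3 — invert S. det(S) = 7.4667·5.3667 - (-3.0667)² = 30.6667.
  S^{-1} = (1/det) · [[d, -b], [-b, a]] = [[0.175, 0.1],
 [0.1, 0.2435]].

Step 4 — quadratic form (x̄ - mu_0)^T · S^{-1} · (x̄ - mu_0):
  S^{-1} · (x̄ - mu_0) = (-0.325, -0.0304),
  (x̄ - mu_0)^T · [...] = (-2.3333)·(-0.325) + (0.8333)·(-0.0304) = 0.733.

Step 5 — scale by n: T² = 6 · 0.733 = 4.3978.

T² ≈ 4.3978


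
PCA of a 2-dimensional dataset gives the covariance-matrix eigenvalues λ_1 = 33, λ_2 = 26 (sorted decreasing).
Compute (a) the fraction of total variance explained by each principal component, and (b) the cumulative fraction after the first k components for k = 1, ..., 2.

Step 1 — total variance = trace(Sigma) = Σ λ_i = 33 + 26 = 59.

Step 2 — fraction explained by component i = λ_i / Σ λ:
  PC1: 33/59 = 0.5593
  PC2: 26/59 = 0.4407

Step 3 — cumulative fraction after k components = (λ_1 + ... + λ_k) / Σ λ:
  k = 1: 33/59 = 0.5593
  k = 2: (33 + 26)/59 = 59/59 = 1

Summary (fraction, with percent):

explained: PC1 0.5593 (55.93%), PC2 0.4407 (44.07%);  cumulative: 0.5593, 1


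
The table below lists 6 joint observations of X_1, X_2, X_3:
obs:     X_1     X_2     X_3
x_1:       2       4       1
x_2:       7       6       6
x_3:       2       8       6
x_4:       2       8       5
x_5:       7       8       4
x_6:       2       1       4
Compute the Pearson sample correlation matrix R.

Step 1 — column means:
  mean(X_1) = (2 + 7 + 2 + 2 + 7 + 2) / 6 = 22/6 = 3.6667
  mean(X_2) = (4 + 6 + 8 + 8 + 8 + 1) / 6 = 35/6 = 5.8333
  mean(X_3) = (1 + 6 + 6 + 5 + 4 + 4) / 6 = 26/6 = 4.3333

Step 2 — sample variances and covariances s[i,j] = (1/(n-1)) · Σ_k (x_{k,i} - mean_i) · (x_{k,j} - mean_j), with n-1 = 5:
  s[X_1,X_1] = ((-1.6667)·(-1.6667) + (3.3333)·(3.3333) + (-1.6667)·(-1.6667) + (-1.6667)·(-1.6667) + (3.3333)·(3.3333) + (-1.6667)·(-1.6667)) / 5 = 33.3333/5 = 6.6667
  s[X_1,X_2] = ((-1.6667)·(-1.8333) + (3.3333)·(0.1667) + (-1.6667)·(2.1667) + (-1.6667)·(2.1667) + (3.3333)·(2.1667) + (-1.6667)·(-4.8333)) / 5 = 11.6667/5 = 2.3333
  s[X_1,X_3] = ((-1.6667)·(-3.3333) + (3.3333)·(1.6667) + (-1.6667)·(1.6667) + (-1.6667)·(0.6667) + (3.3333)·(-0.3333) + (-1.6667)·(-0.3333)) / 5 = 6.6667/5 = 1.3333
  s[X_2,X_2] = ((-1.8333)·(-1.8333) + (0.1667)·(0.1667) + (2.1667)·(2.1667) + (2.1667)·(2.1667) + (2.1667)·(2.1667) + (-4.8333)·(-4.8333)) / 5 = 40.8333/5 = 8.1667
  s[X_2,X_3] = ((-1.8333)·(-3.3333) + (0.1667)·(1.6667) + (2.1667)·(1.6667) + (2.1667)·(0.6667) + (2.1667)·(-0.3333) + (-4.8333)·(-0.3333)) / 5 = 12.3333/5 = 2.4667
  s[X_3,X_3] = ((-3.3333)·(-3.3333) + (1.6667)·(1.6667) + (1.6667)·(1.6667) + (0.6667)·(0.6667) + (-0.3333)·(-0.3333) + (-0.3333)·(-0.3333)) / 5 = 17.3333/5 = 3.4667
  Sample standard deviations s_i = √(s[i,i]):
  s(X_1) = √(6.6667) = 2.582
  s(X_2) = √(8.1667) = 2.8577
  s(X_3) = √(3.4667) = 1.8619

Step 3 — r_{ij} = s_{ij} / (s_i · s_j):
  r[X_1,X_1] = 1 (diagonal).
  r[X_1,X_2] = 2.3333 / (2.582 · 2.8577) = 2.3333 / 7.3786 = 0.3162
  r[X_1,X_3] = 1.3333 / (2.582 · 1.8619) = 1.3333 / 4.8074 = 0.2774
  r[X_2,X_2] = 1 (diagonal).
  r[X_2,X_3] = 2.4667 / (2.8577 · 1.8619) = 2.4667 / 5.3208 = 0.4636
  r[X_3,X_3] = 1 (diagonal).

R is symmetric with unit diagonal. Assembling:

R = [[1, 0.3162, 0.2774],
 [0.3162, 1, 0.4636],
 [0.2774, 0.4636, 1]]


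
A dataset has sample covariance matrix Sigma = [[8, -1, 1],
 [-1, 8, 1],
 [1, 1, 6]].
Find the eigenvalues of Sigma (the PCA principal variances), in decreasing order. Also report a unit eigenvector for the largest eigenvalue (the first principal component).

Step 1 — characteristic polynomial p(λ) = det(λI - Sigma) = λ³ - tr·λ² + c_1·λ - det, where tr = trace, c_1 = sum of the principal 2×2 minors, det = det(Sigma):
  tr = 8 + 8 + 6 = 22,
  c_1 = (8·8 - (-1)²) + (8·6 - (1)²) + (8·6 - (1)²) = 63 + 47 + 47 = 157,
  det = 8·(8·6 - (1)²) - (-1)·((-1)·6 - (1)·(1)) + (1)·((-1)·(1) - 8·(1)) = 8·(47) - (-1)·(-7) + (1)·(-9) = 360.
  So p(λ) = λ³ - 22λ² + 157λ - 360.
Step 2 — look for an integer root (rational root theorem: any rational root is an integer divisor of 360). Testing λ = 5:
  p(5) = 125 - 550 + 785 - 360 = 0  ✓
  Dividing out (λ - 5): p(λ) = (λ - 5)(λ² - 17λ + 72).
Step 3 — remaining eigenvalues from the quadratic λ² - 17λ + 72 = 0:
  Δ = 17² - 4·72 = 289 - 288 = 1,  λ = (17 ± √1)/2 = (17 ± 1)/2 = 9 or 8.
  Sorted: λ_1 = 9,  λ_2 = 8,  λ_3 = 5  (check: sum = 22 = tr ✓).

Step 4 — unit eigenvector for λ_1 = 9: v spans the null space of (Sigma - λ_1 I), whose rows are
  r_1 = (-1, -1, 1),  r_2 = (-1, -1, 1),  r_3 = (1, 1, -3).
  v is orthogonal to every row, so take v ∝ r_1 × r_3 = ((-1)·(-3) - (1)·(1), (1)·(1) - (-1)·(-3), (-1)·(1) - (-1)·(1)) = (2, -2, 0).
  Rescale (divide by 2): u = (1, -1, 0).
  ||u|| = √((1)² + (-1)² + (0)²) = √(2) ≈ 1.4142,  v_1 = u/||u|| ≈ (0.7071, -0.7071, 0) (||v_1|| = 1).

λ_1 = 9,  λ_2 = 8,  λ_3 = 5;  v_1 ≈ (0.7071, -0.7071, 0)


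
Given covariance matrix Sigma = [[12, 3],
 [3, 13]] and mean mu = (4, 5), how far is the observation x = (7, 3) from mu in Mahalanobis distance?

Step 1 — centre the observation: (x - mu) = (3, -2).

Step 2 — invert Sigma. det(Sigma) = 12·13 - (3)² = 147.
  Sigma^{-1} = (1/det) · [[d, -b], [-b, a]] = [[0.0884, -0.0204],
 [-0.0204, 0.0816]].

Step 3 — form the quadratic (x - mu)^T · Sigma^{-1} · (x - mu):
  Sigma^{-1} · (x - mu) = (0.3061, -0.2245).
  (x - mu)^T · [Sigma^{-1} · (x - mu)] = (3)·(0.3061) + (-2)·(-0.2245) = 1.3673.

Step 4 — take square root: d = √(1.3673) ≈ 1.1693.

d(x, mu) = √(1.3673) ≈ 1.1693


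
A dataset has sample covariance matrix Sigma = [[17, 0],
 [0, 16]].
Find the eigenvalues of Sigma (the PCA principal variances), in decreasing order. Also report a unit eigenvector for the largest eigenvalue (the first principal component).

Step 1 — characteristic polynomial of 2×2 Sigma:
  det(Sigma - λI) = λ² - trace · λ + det = 0.
  trace = 17 + 16 = 33, det = 17·16 - (0)² = 272.
Step 2 — discriminant:
  Δ = trace² - 4·det = 1089 - 1088 = 1.
Step 3 — eigenvalues:
  λ = (trace ± √Δ)/2 = (33 ± 1)/2,
  λ_1 = 17,  λ_2 = 16.

Step 4 — unit eigenvector for λ_1: Sigma is diagonal, so its eigenvectors are the coordinate axes. λ_1 = 17 is the diagonal entry on the first coordinate axis, hence
  v_1 = (1, 0) (||v_1|| = 1).

λ_1 = 17,  λ_2 = 16;  v_1 ≈ (1, 0)


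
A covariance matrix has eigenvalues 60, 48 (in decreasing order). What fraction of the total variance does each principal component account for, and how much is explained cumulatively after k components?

Step 1 — total variance = trace(Sigma) = Σ λ_i = 60 + 48 = 108.

Step 2 — fraction explained by component i = λ_i / Σ λ:
  PC1: 60/108 = 0.5556
  PC2: 48/108 = 0.4444

Step 3 — cumulative fraction after k components = (λ_1 + ... + λ_k) / Σ λ:
  k = 1: 60/108 = 0.5556
  k = 2: (60 + 48)/108 = 108/108 = 1

Summary (fraction, with percent):

explained: PC1 0.5556 (55.56%), PC2 0.4444 (44.44%);  cumulative: 0.5556, 1


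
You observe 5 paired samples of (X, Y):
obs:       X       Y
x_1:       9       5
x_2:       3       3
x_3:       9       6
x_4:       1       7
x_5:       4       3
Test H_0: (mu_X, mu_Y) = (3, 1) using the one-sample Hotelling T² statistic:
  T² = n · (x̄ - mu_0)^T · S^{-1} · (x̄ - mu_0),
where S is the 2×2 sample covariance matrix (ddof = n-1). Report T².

Step 1 — sample mean vector:
  mean(X) = (9 + 3 + 9 + 1 + 4) / 5 = 26/5 = 5.2
  mean(Y) = (5 + 3 + 6 + 7 + 3) / 5 = 24/5 = 4.8
  x̄ = (5.2, 4.8),  deviation x̄ - mu_0 = (5.2, 4.8) - (3, 1) = (2.2, 3.8).

Step 2 — sample covariance matrix, S[i,j] = (1/(n-1)) · Σ_k (x_{k,i} - mean_i) · (x_{k,j} - mean_j), divisor n-1 = 4:
  S[X,X] = ((3.8)·(3.8) + (-2.2)·(-2.2) + (3.8)·(3.8) + (-4.2)·(-4.2) + (-1.2)·(-1.2)) / 4 = 52.8/4 = 13.2
  S[X,Y] = ((3.8)·(0.2) + (-2.2)·(-1.8) + (3.8)·(1.2) + (-4.2)·(2.2) + (-1.2)·(-1.8)) / 4 = 2.2/4 = 0.55
  S[Y,Y] = ((0.2)·(0.2) + (-1.8)·(-1.8) + (1.2)·(1.2) + (2.2)·(2.2) + (-1.8)·(-1.8)) / 4 = 12.8/4 = 3.2
  S = [[13.2, 0.55],
 [0.55, 3.2]].

Step 3 — invert S. det(S) = 13.2·3.2 - (0.55)² = 41.9375.
  S^{-1} = (1/det) · [[d, -b], [-b, a]] = [[0.0763, -0.0131],
 [-0.0131, 0.3148]].

Step 4 — quadratic form (x̄ - mu_0)^T · S^{-1} · (x̄ - mu_0):
  S^{-1} · (x̄ - mu_0) = (0.118, 1.1672),
  (x̄ - mu_0)^T · [...] = (2.2)·(0.118) + (3.8)·(1.1672) = 4.6951.

Step 5 — scale by n: T² = 5 · 4.6951 = 23.4754.

T² ≈ 23.4754


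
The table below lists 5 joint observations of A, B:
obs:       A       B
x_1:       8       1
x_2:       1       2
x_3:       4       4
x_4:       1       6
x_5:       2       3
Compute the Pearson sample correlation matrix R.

Step 1 — column means:
  mean(A) = (8 + 1 + 4 + 1 + 2) / 5 = 16/5 = 3.2
  mean(B) = (1 + 2 + 4 + 6 + 3) / 5 = 16/5 = 3.2

Step 2 — sample variances and covariances s[i,j] = (1/(n-1)) · Σ_k (x_{k,i} - mean_i) · (x_{k,j} - mean_j), with n-1 = 4:
  s[A,A] = ((4.8)·(4.8) + (-2.2)·(-2.2) + (0.8)·(0.8) + (-2.2)·(-2.2) + (-1.2)·(-1.2)) / 4 = 34.8/4 = 8.7
  s[A,B] = ((4.8)·(-2.2) + (-2.2)·(-1.2) + (0.8)·(0.8) + (-2.2)·(2.8) + (-1.2)·(-0.2)) / 4 = -13.2/4 = -3.3
  s[B,B] = ((-2.2)·(-2.2) + (-1.2)·(-1.2) + (0.8)·(0.8) + (2.8)·(2.8) + (-0.2)·(-0.2)) / 4 = 14.8/4 = 3.7
  Sample standard deviations s_i = √(s[i,i]):
  s(A) = √(8.7) = 2.9496
  s(B) = √(3.7) = 1.9235

Step 3 — r_{ij} = s_{ij} / (s_i · s_j):
  r[A,A] = 1 (diagonal).
  r[A,B] = -3.3 / (2.9496 · 1.9235) = -3.3 / 5.6736 = -0.5816
  r[B,B] = 1 (diagonal).

R is symmetric with unit diagonal. Assembling:

R = [[1, -0.5816],
 [-0.5816, 1]]


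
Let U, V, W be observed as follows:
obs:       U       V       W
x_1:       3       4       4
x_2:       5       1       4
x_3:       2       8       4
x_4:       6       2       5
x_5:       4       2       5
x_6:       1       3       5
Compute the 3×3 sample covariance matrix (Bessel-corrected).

Step 1 — column means:
  mean(U) = (3 + 5 + 2 + 6 + 4 + 1) / 6 = 21/6 = 3.5
  mean(V) = (4 + 1 + 8 + 2 + 2 + 3) / 6 = 20/6 = 3.3333
  mean(W) = (4 + 4 + 4 + 5 + 5 + 5) / 6 = 27/6 = 4.5

Step 2 — sample covariance S[i,j] = (1/(n-1)) · Σ_k (x_{k,i} - mean_i) · (x_{k,j} - mean_j), with n-1 = 5.
  S[U,U] = ((-0.5)·(-0.5) + (1.5)·(1.5) + (-1.5)·(-1.5) + (2.5)·(2.5) + (0.5)·(0.5) + (-2.5)·(-2.5)) / 5 = 17.5/5 = 3.5
  S[U,V] = ((-0.5)·(0.6667) + (1.5)·(-2.3333) + (-1.5)·(4.6667) + (2.5)·(-1.3333) + (0.5)·(-1.3333) + (-2.5)·(-0.3333)) / 5 = -14/5 = -2.8
  S[U,W] = ((-0.5)·(-0.5) + (1.5)·(-0.5) + (-1.5)·(-0.5) + (2.5)·(0.5) + (0.5)·(0.5) + (-2.5)·(0.5)) / 5 = 0.5/5 = 0.1
  S[V,V] = ((0.6667)·(0.6667) + (-2.3333)·(-2.3333) + (4.6667)·(4.6667) + (-1.3333)·(-1.3333) + (-1.3333)·(-1.3333) + (-0.3333)·(-0.3333)) / 5 = 31.3333/5 = 6.2667
  S[V,W] = ((0.6667)·(-0.5) + (-2.3333)·(-0.5) + (4.6667)·(-0.5) + (-1.3333)·(0.5) + (-1.3333)·(0.5) + (-0.3333)·(0.5)) / 5 = -3/5 = -0.6
  S[W,W] = ((-0.5)·(-0.5) + (-0.5)·(-0.5) + (-0.5)·(-0.5) + (0.5)·(0.5) + (0.5)·(0.5) + (0.5)·(0.5)) / 5 = 1.5/5 = 0.3

S is symmetric (S[j,i] = S[i,j]). Assembling:

S = [[3.5, -2.8, 0.1],
 [-2.8, 6.2667, -0.6],
 [0.1, -0.6, 0.3]]


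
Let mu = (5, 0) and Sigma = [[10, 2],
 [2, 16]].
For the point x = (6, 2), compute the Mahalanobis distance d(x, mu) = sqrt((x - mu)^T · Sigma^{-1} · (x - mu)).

Step 1 — centre the observation: (x - mu) = (1, 2).

Step 2 — invert Sigma. det(Sigma) = 10·16 - (2)² = 156.
  Sigma^{-1} = (1/det) · [[d, -b], [-b, a]] = [[0.1026, -0.0128],
 [-0.0128, 0.0641]].

Step 3 — form the quadratic (x - mu)^T · Sigma^{-1} · (x - mu):
  Sigma^{-1} · (x - mu) = (0.0769, 0.1154).
  (x - mu)^T · [Sigma^{-1} · (x - mu)] = (1)·(0.0769) + (2)·(0.1154) = 0.3077.

Step 4 — take square root: d = √(0.3077) ≈ 0.5547.

d(x, mu) = √(0.3077) ≈ 0.5547


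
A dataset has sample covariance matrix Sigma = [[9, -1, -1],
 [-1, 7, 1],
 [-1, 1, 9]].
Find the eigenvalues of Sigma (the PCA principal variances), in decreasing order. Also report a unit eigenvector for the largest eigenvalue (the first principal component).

Step 1 — characteristic polynomial p(λ) = det(λI - Sigma) = λ³ - tr·λ² + c_1·λ - det, where tr = trace, c_1 = sum of the principal 2×2 minors, det = det(Sigma):
  tr = 9 + 7 + 9 = 25,
  c_1 = (9·7 - (-1)²) + (9·9 - (-1)²) + (7·9 - (1)²) = 62 + 80 + 62 = 204,
  det = 9·(7·9 - (1)²) - (-1)·((-1)·9 - (1)·(-1)) + (-1)·((-1)·(1) - 7·(-1)) = 9·(62) - (-1)·(-8) + (-1)·(6) = 544.
  So p(λ) = λ³ - 25λ² + 204λ - 544.
Step 2 — look for an integer root (rational root theorem: any rational root is an integer divisor of 544). Testing λ = 8:
  p(8) = 512 - 1600 + 1632 - 544 = 0  ✓
  Dividing out (λ - 8): p(λ) = (λ - 8)(λ² - 17λ + 68).
Step 3 — remaining eigenvalues from the quadratic λ² - 17λ + 68 = 0:
  Δ = 17² - 4·68 = 289 - 272 = 17,  λ = (17 ± √17)/2 = (17 ± 4.1231)/2 ≈ 10.5616 or 6.4384.
  Sorted: λ_1 = 10.5616,  λ_2 = 8,  λ_3 = 6.4384  (check: sum = 25 = tr ✓).

Step 4 — unit eigenvector for λ_1 ≈ 10.5616: v spans the null space of (Sigma - λ_1 I), whose rows are
  r_1 = (-1.5616, -1, -1),  r_2 = (-1, -3.5616, 1),  r_3 = (-1, 1, -1.5616).
  v is orthogonal to every row, so take v ∝ r_1 × r_2 = ((-1)·(1) - (-1)·(-3.5616), (-1)·(-1) - (-1.5616)·(1), (-1.5616)·(-3.5616) - (-1)·(-1)) ≈ (-4.5616, 2.5616, 4.5616).
  Rescale (multiply by -1 so the first nonzero entry is positive): u = (4.5616, -2.5616, -4.5616).
  ||u|| = √((4.5616)² + (-2.5616)² + (-4.5616)²) = √(48.1771) ≈ 6.941,  v_1 = u/||u|| ≈ (0.6572, -0.369, -0.6572) (||v_1|| = 1).

λ_1 = 10.5616,  λ_2 = 8,  λ_3 = 6.4384;  v_1 ≈ (0.6572, -0.369, -0.6572)


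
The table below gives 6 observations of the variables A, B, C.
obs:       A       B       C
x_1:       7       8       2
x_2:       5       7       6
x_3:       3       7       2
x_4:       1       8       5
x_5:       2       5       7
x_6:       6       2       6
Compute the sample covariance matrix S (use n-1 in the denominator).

Step 1 — column means:
  mean(A) = (7 + 5 + 3 + 1 + 2 + 6) / 6 = 24/6 = 4
  mean(B) = (8 + 7 + 7 + 8 + 5 + 2) / 6 = 37/6 = 6.1667
  mean(C) = (2 + 6 + 2 + 5 + 7 + 6) / 6 = 28/6 = 4.6667

Step 2 — sample covariance S[i,j] = (1/(n-1)) · Σ_k (x_{k,i} - mean_i) · (x_{k,j} - mean_j), with n-1 = 5.
  S[A,A] = ((3)·(3) + (1)·(1) + (-1)·(-1) + (-3)·(-3) + (-2)·(-2) + (2)·(2)) / 5 = 28/5 = 5.6
  S[A,B] = ((3)·(1.8333) + (1)·(0.8333) + (-1)·(0.8333) + (-3)·(1.8333) + (-2)·(-1.1667) + (2)·(-4.1667)) / 5 = -6/5 = -1.2
  S[A,C] = ((3)·(-2.6667) + (1)·(1.3333) + (-1)·(-2.6667) + (-3)·(0.3333) + (-2)·(2.3333) + (2)·(1.3333)) / 5 = -7/5 = -1.4
  S[B,B] = ((1.8333)·(1.8333) + (0.8333)·(0.8333) + (0.8333)·(0.8333) + (1.8333)·(1.8333) + (-1.1667)·(-1.1667) + (-4.1667)·(-4.1667)) / 5 = 26.8333/5 = 5.3667
  S[B,C] = ((1.8333)·(-2.6667) + (0.8333)·(1.3333) + (0.8333)·(-2.6667) + (1.8333)·(0.3333) + (-1.1667)·(2.3333) + (-4.1667)·(1.3333)) / 5 = -13.6667/5 = -2.7333
  S[C,C] = ((-2.6667)·(-2.6667) + (1.3333)·(1.3333) + (-2.6667)·(-2.6667) + (0.3333)·(0.3333) + (2.3333)·(2.3333) + (1.3333)·(1.3333)) / 5 = 23.3333/5 = 4.6667

S is symmetric (S[j,i] = S[i,j]). Assembling:

S = [[5.6, -1.2, -1.4],
 [-1.2, 5.3667, -2.7333],
 [-1.4, -2.7333, 4.6667]]


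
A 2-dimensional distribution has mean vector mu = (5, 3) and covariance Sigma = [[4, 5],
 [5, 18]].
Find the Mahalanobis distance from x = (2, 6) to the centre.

Step 1 — centre the observation: (x - mu) = (-3, 3).

Step 2 — invert Sigma. det(Sigma) = 4·18 - (5)² = 47.
  Sigma^{-1} = (1/det) · [[d, -b], [-b, a]] = [[0.383, -0.1064],
 [-0.1064, 0.0851]].

Step 3 — form the quadratic (x - mu)^T · Sigma^{-1} · (x - mu):
  Sigma^{-1} · (x - mu) = (-1.4681, 0.5745).
  (x - mu)^T · [Sigma^{-1} · (x - mu)] = (-3)·(-1.4681) + (3)·(0.5745) = 6.1277.

Step 4 — take square root: d = √(6.1277) ≈ 2.4754.

d(x, mu) = √(6.1277) ≈ 2.4754


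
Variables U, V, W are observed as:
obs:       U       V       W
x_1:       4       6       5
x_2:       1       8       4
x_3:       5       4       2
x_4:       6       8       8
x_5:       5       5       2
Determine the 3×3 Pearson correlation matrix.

Step 1 — column means:
  mean(U) = (4 + 1 + 5 + 6 + 5) / 5 = 21/5 = 4.2
  mean(V) = (6 + 8 + 4 + 8 + 5) / 5 = 31/5 = 6.2
  mean(W) = (5 + 4 + 2 + 8 + 2) / 5 = 21/5 = 4.2

Step 2 — sample variances and covariances s[i,j] = (1/(n-1)) · Σ_k (x_{k,i} - mean_i) · (x_{k,j} - mean_j), with n-1 = 4:
  s[U,U] = ((-0.2)·(-0.2) + (-3.2)·(-3.2) + (0.8)·(0.8) + (1.8)·(1.8) + (0.8)·(0.8)) / 4 = 14.8/4 = 3.7
  s[U,V] = ((-0.2)·(-0.2) + (-3.2)·(1.8) + (0.8)·(-2.2) + (1.8)·(1.8) + (0.8)·(-1.2)) / 4 = -5.2/4 = -1.3
  s[U,W] = ((-0.2)·(0.8) + (-3.2)·(-0.2) + (0.8)·(-2.2) + (1.8)·(3.8) + (0.8)·(-2.2)) / 4 = 3.8/4 = 0.95
  s[V,V] = ((-0.2)·(-0.2) + (1.8)·(1.8) + (-2.2)·(-2.2) + (1.8)·(1.8) + (-1.2)·(-1.2)) / 4 = 12.8/4 = 3.2
  s[V,W] = ((-0.2)·(0.8) + (1.8)·(-0.2) + (-2.2)·(-2.2) + (1.8)·(3.8) + (-1.2)·(-2.2)) / 4 = 13.8/4 = 3.45
  s[W,W] = ((0.8)·(0.8) + (-0.2)·(-0.2) + (-2.2)·(-2.2) + (3.8)·(3.8) + (-2.2)·(-2.2)) / 4 = 24.8/4 = 6.2
  Sample standard deviations s_i = √(s[i,i]):
  s(U) = √(3.7) = 1.9235
  s(V) = √(3.2) = 1.7889
  s(W) = √(6.2) = 2.49

Step 3 — r_{ij} = s_{ij} / (s_i · s_j):
  r[U,U] = 1 (diagonal).
  r[U,V] = -1.3 / (1.9235 · 1.7889) = -1.3 / 3.4409 = -0.3778
  r[U,W] = 0.95 / (1.9235 · 2.49) = 0.95 / 4.7896 = 0.1983
  r[V,V] = 1 (diagonal).
  r[V,W] = 3.45 / (1.7889 · 2.49) = 3.45 / 4.4542 = 0.7745
  r[W,W] = 1 (diagonal).

R is symmetric with unit diagonal. Assembling:

R = [[1, -0.3778, 0.1983],
 [-0.3778, 1, 0.7745],
 [0.1983, 0.7745, 1]]


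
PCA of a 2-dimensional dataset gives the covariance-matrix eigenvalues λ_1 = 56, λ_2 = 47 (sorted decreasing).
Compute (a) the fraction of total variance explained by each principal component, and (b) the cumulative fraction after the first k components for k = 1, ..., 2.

Step 1 — total variance = trace(Sigma) = Σ λ_i = 56 + 47 = 103.

Step 2 — fraction explained by component i = λ_i / Σ λ:
  PC1: 56/103 = 0.5437
  PC2: 47/103 = 0.4563

Step 3 — cumulative fraction after k components = (λ_1 + ... + λ_k) / Σ λ:
  k = 1: 56/103 = 0.5437
  k = 2: (56 + 47)/103 = 103/103 = 1

Summary (fraction, with percent):

explained: PC1 0.5437 (54.37%), PC2 0.4563 (45.63%);  cumulative: 0.5437, 1


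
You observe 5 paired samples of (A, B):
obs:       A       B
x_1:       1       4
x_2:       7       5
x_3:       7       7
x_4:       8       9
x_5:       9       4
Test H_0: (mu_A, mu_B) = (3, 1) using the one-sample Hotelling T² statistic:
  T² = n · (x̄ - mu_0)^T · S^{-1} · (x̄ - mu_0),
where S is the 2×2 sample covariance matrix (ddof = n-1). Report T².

Step 1 — sample mean vector:
  mean(A) = (1 + 7 + 7 + 8 + 9) / 5 = 32/5 = 6.4
  mean(B) = (4 + 5 + 7 + 9 + 4) / 5 = 29/5 = 5.8
  x̄ = (6.4, 5.8),  deviation x̄ - mu_0 = (6.4, 5.8) - (3, 1) = (3.4, 4.8).

Step 2 — sample covariance matrix, S[i,j] = (1/(n-1)) · Σ_k (x_{k,i} - mean_i) · (x_{k,j} - mean_j), divisor n-1 = 4:
  S[A,A] = ((-5.4)·(-5.4) + (0.6)·(0.6) + (0.6)·(0.6) + (1.6)·(1.6) + (2.6)·(2.6)) / 4 = 39.2/4 = 9.8
  S[A,B] = ((-5.4)·(-1.8) + (0.6)·(-0.8) + (0.6)·(1.2) + (1.6)·(3.2) + (2.6)·(-1.8)) / 4 = 10.4/4 = 2.6
  S[B,B] = ((-1.8)·(-1.8) + (-0.8)·(-0.8) + (1.2)·(1.2) + (3.2)·(3.2) + (-1.8)·(-1.8)) / 4 = 18.8/4 = 4.7
  S = [[9.8, 2.6],
 [2.6, 4.7]].

Step 3 — invert S. det(S) = 9.8·4.7 - (2.6)² = 39.3.
  S^{-1} = (1/det) · [[d, -b], [-b, a]] = [[0.1196, -0.0662],
 [-0.0662, 0.2494]].

Step 4 — quadratic form (x̄ - mu_0)^T · S^{-1} · (x̄ - mu_0):
  S^{-1} · (x̄ - mu_0) = (0.0891, 0.972),
  (x̄ - mu_0)^T · [...] = (3.4)·(0.0891) + (4.8)·(0.972) = 4.9684.

Step 5 — scale by n: T² = 5 · 4.9684 = 24.8422.

T² ≈ 24.8422


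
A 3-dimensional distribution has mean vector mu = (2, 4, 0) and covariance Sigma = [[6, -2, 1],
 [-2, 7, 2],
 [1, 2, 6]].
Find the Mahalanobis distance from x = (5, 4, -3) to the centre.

Step 1 — centre the observation: (x - mu) = (3, 0, -3).

Step 2 — invert Sigma (cofactor / det for 3×3, or solve directly):
  Sigma^{-1} = [[0.2011, 0.0741, -0.0582],
 [0.0741, 0.1852, -0.0741],
 [-0.0582, -0.0741, 0.2011]].

Step 3 — form the quadratic (x - mu)^T · Sigma^{-1} · (x - mu):
  Sigma^{-1} · (x - mu) = (0.7778, 0.4444, -0.7778).
  (x - mu)^T · [Sigma^{-1} · (x - mu)] = (3)·(0.7778) + (0)·(0.4444) + (-3)·(-0.7778) = 4.6667.

Step 4 — take square root: d = √(4.6667) ≈ 2.1602.

d(x, mu) = √(4.6667) ≈ 2.1602


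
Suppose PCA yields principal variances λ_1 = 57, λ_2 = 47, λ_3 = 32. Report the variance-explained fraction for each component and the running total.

Step 1 — total variance = trace(Sigma) = Σ λ_i = 57 + 47 + 32 = 136.

Step 2 — fraction explained by component i = λ_i / Σ λ:
  PC1: 57/136 = 0.4191
  PC2: 47/136 = 0.3456
  PC3: 32/136 = 0.2353

Step 3 — cumulative fraction after k components = (λ_1 + ... + λ_k) / Σ λ:
  k = 1: 57/136 = 0.4191
  k = 2: (57 + 47)/136 = 104/136 = 0.7647
  k = 3: (57 + 47 + 32)/136 = 136/136 = 1

Summary (fraction, with percent):

explained: PC1 0.4191 (41.91%), PC2 0.3456 (34.56%), PC3 0.2353 (23.53%);  cumulative: 0.4191, 0.7647, 1


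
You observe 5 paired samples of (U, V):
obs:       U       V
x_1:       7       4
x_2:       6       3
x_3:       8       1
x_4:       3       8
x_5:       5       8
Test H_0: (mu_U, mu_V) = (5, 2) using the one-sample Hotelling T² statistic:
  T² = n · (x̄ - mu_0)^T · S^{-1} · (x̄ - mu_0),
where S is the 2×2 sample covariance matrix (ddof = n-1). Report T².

Step 1 — sample mean vector:
  mean(U) = (7 + 6 + 8 + 3 + 5) / 5 = 29/5 = 5.8
  mean(V) = (4 + 3 + 1 + 8 + 8) / 5 = 24/5 = 4.8
  x̄ = (5.8, 4.8),  deviation x̄ - mu_0 = (5.8, 4.8) - (5, 2) = (0.8, 2.8).

Step 2 — sample covariance matrix, S[i,j] = (1/(n-1)) · Σ_k (x_{k,i} - mean_i) · (x_{k,j} - mean_j), divisor n-1 = 4:
  S[U,U] = ((1.2)·(1.2) + (0.2)·(0.2) + (2.2)·(2.2) + (-2.8)·(-2.8) + (-0.8)·(-0.8)) / 4 = 14.8/4 = 3.7
  S[U,V] = ((1.2)·(-0.8) + (0.2)·(-1.8) + (2.2)·(-3.8) + (-2.8)·(3.2) + (-0.8)·(3.2)) / 4 = -21.2/4 = -5.3
  S[V,V] = ((-0.8)·(-0.8) + (-1.8)·(-1.8) + (-3.8)·(-3.8) + (3.2)·(3.2) + (3.2)·(3.2)) / 4 = 38.8/4 = 9.7
  S = [[3.7, -5.3],
 [-5.3, 9.7]].

Step 3 — invert S. det(S) = 3.7·9.7 - (-5.3)² = 7.8.
  S^{-1} = (1/det) · [[d, -b], [-b, a]] = [[1.2436, 0.6795],
 [0.6795, 0.4744]].

Step 4 — quadratic form (x̄ - mu_0)^T · S^{-1} · (x̄ - mu_0):
  S^{-1} · (x̄ - mu_0) = (2.8974, 1.8718),
  (x̄ - mu_0)^T · [...] = (0.8)·(2.8974) + (2.8)·(1.8718) = 7.559.

Step 5 — scale by n: T² = 5 · 7.559 = 37.7949.

T² ≈ 37.7949


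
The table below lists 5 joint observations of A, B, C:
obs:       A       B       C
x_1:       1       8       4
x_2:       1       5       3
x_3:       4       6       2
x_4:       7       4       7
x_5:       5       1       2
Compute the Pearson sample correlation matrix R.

Step 1 — column means:
  mean(A) = (1 + 1 + 4 + 7 + 5) / 5 = 18/5 = 3.6
  mean(B) = (8 + 5 + 6 + 4 + 1) / 5 = 24/5 = 4.8
  mean(C) = (4 + 3 + 2 + 7 + 2) / 5 = 18/5 = 3.6

Step 2 — sample variances and covariances s[i,j] = (1/(n-1)) · Σ_k (x_{k,i} - mean_i) · (x_{k,j} - mean_j), with n-1 = 4:
  s[A,A] = ((-2.6)·(-2.6) + (-2.6)·(-2.6) + (0.4)·(0.4) + (3.4)·(3.4) + (1.4)·(1.4)) / 4 = 27.2/4 = 6.8
  s[A,B] = ((-2.6)·(3.2) + (-2.6)·(0.2) + (0.4)·(1.2) + (3.4)·(-0.8) + (1.4)·(-3.8)) / 4 = -16.4/4 = -4.1
  s[A,C] = ((-2.6)·(0.4) + (-2.6)·(-0.6) + (0.4)·(-1.6) + (3.4)·(3.4) + (1.4)·(-1.6)) / 4 = 9.2/4 = 2.3
  s[B,B] = ((3.2)·(3.2) + (0.2)·(0.2) + (1.2)·(1.2) + (-0.8)·(-0.8) + (-3.8)·(-3.8)) / 4 = 26.8/4 = 6.7
  s[B,C] = ((3.2)·(0.4) + (0.2)·(-0.6) + (1.2)·(-1.6) + (-0.8)·(3.4) + (-3.8)·(-1.6)) / 4 = 2.6/4 = 0.65
  s[C,C] = ((0.4)·(0.4) + (-0.6)·(-0.6) + (-1.6)·(-1.6) + (3.4)·(3.4) + (-1.6)·(-1.6)) / 4 = 17.2/4 = 4.3
  Sample standard deviations s_i = √(s[i,i]):
  s(A) = √(6.8) = 2.6077
  s(B) = √(6.7) = 2.5884
  s(C) = √(4.3) = 2.0736

Step 3 — r_{ij} = s_{ij} / (s_i · s_j):
  r[A,A] = 1 (diagonal).
  r[A,B] = -4.1 / (2.6077 · 2.5884) = -4.1 / 6.7498 = -0.6074
  r[A,C] = 2.3 / (2.6077 · 2.0736) = 2.3 / 5.4074 = 0.4253
  r[B,B] = 1 (diagonal).
  r[B,C] = 0.65 / (2.5884 · 2.0736) = 0.65 / 5.3675 = 0.1211
  r[C,C] = 1 (diagonal).

R is symmetric with unit diagonal. Assembling:

R = [[1, -0.6074, 0.4253],
 [-0.6074, 1, 0.1211],
 [0.4253, 0.1211, 1]]


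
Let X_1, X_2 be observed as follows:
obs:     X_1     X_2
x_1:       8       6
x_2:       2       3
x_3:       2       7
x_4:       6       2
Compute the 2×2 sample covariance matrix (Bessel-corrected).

Step 1 — column means:
  mean(X_1) = (8 + 2 + 2 + 6) / 4 = 18/4 = 4.5
  mean(X_2) = (6 + 3 + 7 + 2) / 4 = 18/4 = 4.5

Step 2 — sample covariance S[i,j] = (1/(n-1)) · Σ_k (x_{k,i} - mean_i) · (x_{k,j} - mean_j), with n-1 = 3.
  S[X_1,X_1] = ((3.5)·(3.5) + (-2.5)·(-2.5) + (-2.5)·(-2.5) + (1.5)·(1.5)) / 3 = 27/3 = 9
  S[X_1,X_2] = ((3.5)·(1.5) + (-2.5)·(-1.5) + (-2.5)·(2.5) + (1.5)·(-2.5)) / 3 = -1/3 = -0.3333
  S[X_2,X_2] = ((1.5)·(1.5) + (-1.5)·(-1.5) + (2.5)·(2.5) + (-2.5)·(-2.5)) / 3 = 17/3 = 5.6667

S is symmetric (S[j,i] = S[i,j]). Assembling:

S = [[9, -0.3333],
 [-0.3333, 5.6667]]


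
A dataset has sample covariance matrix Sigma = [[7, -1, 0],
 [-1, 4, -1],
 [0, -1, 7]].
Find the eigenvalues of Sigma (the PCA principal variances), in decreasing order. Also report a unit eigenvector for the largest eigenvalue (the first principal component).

Step 1 — characteristic polynomial p(λ) = det(λI - Sigma) = λ³ - tr·λ² + c_1·λ - det, where tr = trace, c_1 = sum of the principal 2×2 minors, det = det(Sigma):
  tr = 7 + 4 + 7 = 18,
  c_1 = (7·4 - (-1)²) + (7·7 - (0)²) + (4·7 - (-1)²) = 27 + 49 + 27 = 103,
  det = 7·(4·7 - (-1)²) - (-1)·((-1)·7 - (-1)·(0)) + (0)·((-1)·(-1) - 4·(0)) = 7·(27) - (-1)·(-7) + (0)·(1) = 182.
  So p(λ) = λ³ - 18λ² + 103λ - 182.
Step 2 — look for an integer root (rational root theorem: any rational root is an integer divisor of 182). Testing λ = 7:
  p(7) = 343 - 882 + 721 - 182 = 0  ✓
  Dividing out (λ - 7): p(λ) = (λ - 7)(λ² - 11λ + 26).
Step 3 — remaining eigenvalues from the quadratic λ² - 11λ + 26 = 0:
  Δ = 11² - 4·26 = 121 - 104 = 17,  λ = (11 ± √17)/2 = (11 ± 4.1231)/2 ≈ 7.5616 or 3.4384.
  Sorted: λ_1 = 7.5616,  λ_2 = 7,  λ_3 = 3.4384  (check: sum = 18 = tr ✓).

Step 4 — unit eigenvector for λ_1 ≈ 7.5616: v spans the null space of (Sigma - λ_1 I), whose rows are
  r_1 = (-0.5616, -1, 0),  r_2 = (-1, -3.5616, -1),  r_3 = (0, -1, -0.5616).
  v is orthogonal to every row, so take v ∝ r_1 × r_2 = ((-1)·(-1) - (0)·(-3.5616), (0)·(-1) - (-0.5616)·(-1), (-0.5616)·(-3.5616) - (-1)·(-1)) ≈ (1, -0.5616, 1).
  Let u = (1, -0.5616, 1).
  ||u|| = √((1)² + (-0.5616)² + (1)²) = √(2.3153) ≈ 1.5216,  v_1 = u/||u|| ≈ (0.6572, -0.369, 0.6572) (||v_1|| = 1).

λ_1 = 7.5616,  λ_2 = 7,  λ_3 = 3.4384;  v_1 ≈ (0.6572, -0.369, 0.6572)


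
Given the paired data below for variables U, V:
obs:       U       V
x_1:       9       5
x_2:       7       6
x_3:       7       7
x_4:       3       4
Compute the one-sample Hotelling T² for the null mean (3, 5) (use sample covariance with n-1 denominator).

Step 1 — sample mean vector:
  mean(U) = (9 + 7 + 7 + 3) / 4 = 26/4 = 6.5
  mean(V) = (5 + 6 + 7 + 4) / 4 = 22/4 = 5.5
  x̄ = (6.5, 5.5),  deviation x̄ - mu_0 = (6.5, 5.5) - (3, 5) = (3.5, 0.5).

Step 2 — sample covariance matrix, S[i,j] = (1/(n-1)) · Σ_k (x_{k,i} - mean_i) · (x_{k,j} - mean_j), divisor n-1 = 3:
  S[U,U] = ((2.5)·(2.5) + (0.5)·(0.5) + (0.5)·(0.5) + (-3.5)·(-3.5)) / 3 = 19/3 = 6.3333
  S[U,V] = ((2.5)·(-0.5) + (0.5)·(0.5) + (0.5)·(1.5) + (-3.5)·(-1.5)) / 3 = 5/3 = 1.6667
  S[V,V] = ((-0.5)·(-0.5) + (0.5)·(0.5) + (1.5)·(1.5) + (-1.5)·(-1.5)) / 3 = 5/3 = 1.6667
  S = [[6.3333, 1.6667],
 [1.6667, 1.6667]].

Step 3 — invert S. det(S) = 6.3333·1.6667 - (1.6667)² = 7.7778.
  S^{-1} = (1/det) · [[d, -b], [-b, a]] = [[0.2143, -0.2143],
 [-0.2143, 0.8143]].

Step 4 — quadratic form (x̄ - mu_0)^T · S^{-1} · (x̄ - mu_0):
  S^{-1} · (x̄ - mu_0) = (0.6429, -0.3429),
  (x̄ - mu_0)^T · [...] = (3.5)·(0.6429) + (0.5)·(-0.3429) = 2.0786.

Step 5 — scale by n: T² = 4 · 2.0786 = 8.3143.

T² ≈ 8.3143
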